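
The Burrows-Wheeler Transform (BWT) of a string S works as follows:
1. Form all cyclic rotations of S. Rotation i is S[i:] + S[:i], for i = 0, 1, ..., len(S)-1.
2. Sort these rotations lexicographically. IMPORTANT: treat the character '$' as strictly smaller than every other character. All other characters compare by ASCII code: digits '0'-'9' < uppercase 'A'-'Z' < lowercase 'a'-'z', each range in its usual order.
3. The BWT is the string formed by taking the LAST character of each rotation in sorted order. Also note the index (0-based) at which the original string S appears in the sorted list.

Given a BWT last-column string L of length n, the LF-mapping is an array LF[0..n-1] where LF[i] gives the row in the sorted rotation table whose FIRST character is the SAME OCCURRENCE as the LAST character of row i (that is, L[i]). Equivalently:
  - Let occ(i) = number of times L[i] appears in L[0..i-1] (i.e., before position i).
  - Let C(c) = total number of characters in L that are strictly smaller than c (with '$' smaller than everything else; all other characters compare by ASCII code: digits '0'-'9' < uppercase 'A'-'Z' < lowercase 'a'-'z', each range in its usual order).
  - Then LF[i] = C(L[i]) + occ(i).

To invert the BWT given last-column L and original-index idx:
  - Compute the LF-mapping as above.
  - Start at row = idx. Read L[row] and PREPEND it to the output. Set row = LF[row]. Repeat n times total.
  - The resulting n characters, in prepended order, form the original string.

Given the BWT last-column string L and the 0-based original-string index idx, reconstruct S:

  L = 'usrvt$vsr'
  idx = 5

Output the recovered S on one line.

Answer: tsvsrrvu$

Derivation:
LF mapping: 6 3 1 7 5 0 8 4 2
Walk LF starting at row 5, prepending L[row]:
  step 1: row=5, L[5]='$', prepend. Next row=LF[5]=0
  step 2: row=0, L[0]='u', prepend. Next row=LF[0]=6
  step 3: row=6, L[6]='v', prepend. Next row=LF[6]=8
  step 4: row=8, L[8]='r', prepend. Next row=LF[8]=2
  step 5: row=2, L[2]='r', prepend. Next row=LF[2]=1
  step 6: row=1, L[1]='s', prepend. Next row=LF[1]=3
  step 7: row=3, L[3]='v', prepend. Next row=LF[3]=7
  step 8: row=7, L[7]='s', prepend. Next row=LF[7]=4
  step 9: row=4, L[4]='t', prepend. Next row=LF[4]=5
Reversed output: tsvsrrvu$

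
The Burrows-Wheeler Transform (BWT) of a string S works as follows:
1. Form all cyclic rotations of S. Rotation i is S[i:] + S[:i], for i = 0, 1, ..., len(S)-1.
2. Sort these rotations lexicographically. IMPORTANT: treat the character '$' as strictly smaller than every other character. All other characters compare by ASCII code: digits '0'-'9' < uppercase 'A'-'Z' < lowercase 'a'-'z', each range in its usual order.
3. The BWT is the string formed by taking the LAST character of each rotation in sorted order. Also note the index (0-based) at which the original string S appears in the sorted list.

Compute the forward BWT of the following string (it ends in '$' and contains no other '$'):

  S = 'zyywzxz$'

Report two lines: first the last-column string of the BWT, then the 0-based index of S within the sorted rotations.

All 8 rotations (rotation i = S[i:]+S[:i]):
  rot[0] = zyywzxz$
  rot[1] = yywzxz$z
  rot[2] = ywzxz$zy
  rot[3] = wzxz$zyy
  rot[4] = zxz$zyyw
  rot[5] = xz$zyywz
  rot[6] = z$zyywzx
  rot[7] = $zyywzxz
Sorted (with $ < everything):
  sorted[0] = $zyywzxz  (last char: 'z')
  sorted[1] = wzxz$zyy  (last char: 'y')
  sorted[2] = xz$zyywz  (last char: 'z')
  sorted[3] = ywzxz$zy  (last char: 'y')
  sorted[4] = yywzxz$z  (last char: 'z')
  sorted[5] = z$zyywzx  (last char: 'x')
  sorted[6] = zxz$zyyw  (last char: 'w')
  sorted[7] = zyywzxz$  (last char: '$')
Last column: zyzyzxw$
Original string S is at sorted index 7

Answer: zyzyzxw$
7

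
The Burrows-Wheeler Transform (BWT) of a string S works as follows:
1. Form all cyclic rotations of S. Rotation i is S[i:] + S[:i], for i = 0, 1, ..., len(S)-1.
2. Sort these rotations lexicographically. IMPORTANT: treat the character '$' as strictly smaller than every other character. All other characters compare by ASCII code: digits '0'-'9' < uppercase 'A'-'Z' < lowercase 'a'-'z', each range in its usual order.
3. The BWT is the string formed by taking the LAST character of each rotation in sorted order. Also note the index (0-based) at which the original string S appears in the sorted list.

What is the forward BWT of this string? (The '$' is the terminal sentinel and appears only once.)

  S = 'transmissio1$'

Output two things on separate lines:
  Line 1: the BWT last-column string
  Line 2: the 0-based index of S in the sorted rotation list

Answer: 1orsmsaitsni$
12

Derivation:
All 13 rotations (rotation i = S[i:]+S[:i]):
  rot[0] = transmissio1$
  rot[1] = ransmissio1$t
  rot[2] = ansmissio1$tr
  rot[3] = nsmissio1$tra
  rot[4] = smissio1$tran
  rot[5] = missio1$trans
  rot[6] = issio1$transm
  rot[7] = ssio1$transmi
  rot[8] = sio1$transmis
  rot[9] = io1$transmiss
  rot[10] = o1$transmissi
  rot[11] = 1$transmissio
  rot[12] = $transmissio1
Sorted (with $ < everything):
  sorted[0] = $transmissio1  (last char: '1')
  sorted[1] = 1$transmissio  (last char: 'o')
  sorted[2] = ansmissio1$tr  (last char: 'r')
  sorted[3] = io1$transmiss  (last char: 's')
  sorted[4] = issio1$transm  (last char: 'm')
  sorted[5] = missio1$trans  (last char: 's')
  sorted[6] = nsmissio1$tra  (last char: 'a')
  sorted[7] = o1$transmissi  (last char: 'i')
  sorted[8] = ransmissio1$t  (last char: 't')
  sorted[9] = sio1$transmis  (last char: 's')
  sorted[10] = smissio1$tran  (last char: 'n')
  sorted[11] = ssio1$transmi  (last char: 'i')
  sorted[12] = transmissio1$  (last char: '$')
Last column: 1orsmsaitsni$
Original string S is at sorted index 12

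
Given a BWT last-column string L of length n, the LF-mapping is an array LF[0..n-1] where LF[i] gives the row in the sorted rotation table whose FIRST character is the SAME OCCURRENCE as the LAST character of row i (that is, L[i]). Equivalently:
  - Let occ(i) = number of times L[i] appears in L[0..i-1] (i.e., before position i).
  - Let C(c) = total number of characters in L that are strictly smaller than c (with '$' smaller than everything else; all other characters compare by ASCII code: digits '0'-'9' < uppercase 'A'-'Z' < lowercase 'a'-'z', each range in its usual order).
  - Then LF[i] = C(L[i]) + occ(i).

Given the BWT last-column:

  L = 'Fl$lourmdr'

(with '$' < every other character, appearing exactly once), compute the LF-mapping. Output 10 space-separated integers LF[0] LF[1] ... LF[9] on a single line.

Answer: 1 3 0 4 6 9 7 5 2 8

Derivation:
Char counts: '$':1, 'F':1, 'd':1, 'l':2, 'm':1, 'o':1, 'r':2, 'u':1
C (first-col start): C('$')=0, C('F')=1, C('d')=2, C('l')=3, C('m')=5, C('o')=6, C('r')=7, C('u')=9
L[0]='F': occ=0, LF[0]=C('F')+0=1+0=1
L[1]='l': occ=0, LF[1]=C('l')+0=3+0=3
L[2]='$': occ=0, LF[2]=C('$')+0=0+0=0
L[3]='l': occ=1, LF[3]=C('l')+1=3+1=4
L[4]='o': occ=0, LF[4]=C('o')+0=6+0=6
L[5]='u': occ=0, LF[5]=C('u')+0=9+0=9
L[6]='r': occ=0, LF[6]=C('r')+0=7+0=7
L[7]='m': occ=0, LF[7]=C('m')+0=5+0=5
L[8]='d': occ=0, LF[8]=C('d')+0=2+0=2
L[9]='r': occ=1, LF[9]=C('r')+1=7+1=8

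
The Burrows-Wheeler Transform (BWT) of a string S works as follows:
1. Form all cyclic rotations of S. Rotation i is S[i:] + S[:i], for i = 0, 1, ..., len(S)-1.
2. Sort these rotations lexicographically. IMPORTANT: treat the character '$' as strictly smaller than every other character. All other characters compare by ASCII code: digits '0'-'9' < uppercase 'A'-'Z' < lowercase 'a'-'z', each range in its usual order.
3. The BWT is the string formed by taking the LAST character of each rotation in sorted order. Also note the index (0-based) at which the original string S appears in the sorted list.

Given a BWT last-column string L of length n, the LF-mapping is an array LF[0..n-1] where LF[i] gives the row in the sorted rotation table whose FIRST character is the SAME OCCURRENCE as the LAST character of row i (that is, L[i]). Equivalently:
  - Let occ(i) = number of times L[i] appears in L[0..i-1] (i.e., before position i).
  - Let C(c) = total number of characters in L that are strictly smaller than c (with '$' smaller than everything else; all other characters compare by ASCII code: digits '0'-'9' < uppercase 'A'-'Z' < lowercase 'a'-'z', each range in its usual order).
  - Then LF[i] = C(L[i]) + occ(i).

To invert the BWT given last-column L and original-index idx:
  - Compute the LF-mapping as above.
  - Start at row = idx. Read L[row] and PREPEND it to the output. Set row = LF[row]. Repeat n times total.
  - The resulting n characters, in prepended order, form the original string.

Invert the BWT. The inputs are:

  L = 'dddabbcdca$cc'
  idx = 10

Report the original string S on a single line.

Answer: dabbcccdcdad$

Derivation:
LF mapping: 9 10 11 1 3 4 5 12 6 2 0 7 8
Walk LF starting at row 10, prepending L[row]:
  step 1: row=10, L[10]='$', prepend. Next row=LF[10]=0
  step 2: row=0, L[0]='d', prepend. Next row=LF[0]=9
  step 3: row=9, L[9]='a', prepend. Next row=LF[9]=2
  step 4: row=2, L[2]='d', prepend. Next row=LF[2]=11
  step 5: row=11, L[11]='c', prepend. Next row=LF[11]=7
  step 6: row=7, L[7]='d', prepend. Next row=LF[7]=12
  step 7: row=12, L[12]='c', prepend. Next row=LF[12]=8
  step 8: row=8, L[8]='c', prepend. Next row=LF[8]=6
  step 9: row=6, L[6]='c', prepend. Next row=LF[6]=5
  step 10: row=5, L[5]='b', prepend. Next row=LF[5]=4
  step 11: row=4, L[4]='b', prepend. Next row=LF[4]=3
  step 12: row=3, L[3]='a', prepend. Next row=LF[3]=1
  step 13: row=1, L[1]='d', prepend. Next row=LF[1]=10
Reversed output: dabbcccdcdad$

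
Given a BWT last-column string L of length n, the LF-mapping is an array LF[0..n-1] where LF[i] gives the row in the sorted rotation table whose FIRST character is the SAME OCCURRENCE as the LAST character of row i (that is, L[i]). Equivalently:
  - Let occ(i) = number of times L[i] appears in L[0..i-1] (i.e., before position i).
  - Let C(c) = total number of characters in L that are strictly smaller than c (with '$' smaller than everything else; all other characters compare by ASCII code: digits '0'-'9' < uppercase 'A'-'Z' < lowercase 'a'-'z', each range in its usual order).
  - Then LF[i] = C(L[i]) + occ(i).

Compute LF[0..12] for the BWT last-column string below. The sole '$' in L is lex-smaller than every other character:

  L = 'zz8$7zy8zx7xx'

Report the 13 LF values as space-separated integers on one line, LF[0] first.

Answer: 9 10 3 0 1 11 8 4 12 5 2 6 7

Derivation:
Char counts: '$':1, '7':2, '8':2, 'x':3, 'y':1, 'z':4
C (first-col start): C('$')=0, C('7')=1, C('8')=3, C('x')=5, C('y')=8, C('z')=9
L[0]='z': occ=0, LF[0]=C('z')+0=9+0=9
L[1]='z': occ=1, LF[1]=C('z')+1=9+1=10
L[2]='8': occ=0, LF[2]=C('8')+0=3+0=3
L[3]='$': occ=0, LF[3]=C('$')+0=0+0=0
L[4]='7': occ=0, LF[4]=C('7')+0=1+0=1
L[5]='z': occ=2, LF[5]=C('z')+2=9+2=11
L[6]='y': occ=0, LF[6]=C('y')+0=8+0=8
L[7]='8': occ=1, LF[7]=C('8')+1=3+1=4
L[8]='z': occ=3, LF[8]=C('z')+3=9+3=12
L[9]='x': occ=0, LF[9]=C('x')+0=5+0=5
L[10]='7': occ=1, LF[10]=C('7')+1=1+1=2
L[11]='x': occ=1, LF[11]=C('x')+1=5+1=6
L[12]='x': occ=2, LF[12]=C('x')+2=5+2=7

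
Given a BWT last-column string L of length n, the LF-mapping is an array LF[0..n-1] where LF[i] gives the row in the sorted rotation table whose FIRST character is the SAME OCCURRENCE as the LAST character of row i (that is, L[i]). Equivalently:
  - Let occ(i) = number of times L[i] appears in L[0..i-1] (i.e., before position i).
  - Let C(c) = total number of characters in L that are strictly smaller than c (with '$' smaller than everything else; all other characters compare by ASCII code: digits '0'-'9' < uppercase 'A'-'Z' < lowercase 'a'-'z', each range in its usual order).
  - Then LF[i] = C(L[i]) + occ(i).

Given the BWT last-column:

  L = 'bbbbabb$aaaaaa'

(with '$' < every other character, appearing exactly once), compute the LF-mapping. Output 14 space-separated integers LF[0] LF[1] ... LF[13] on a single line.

Char counts: '$':1, 'a':7, 'b':6
C (first-col start): C('$')=0, C('a')=1, C('b')=8
L[0]='b': occ=0, LF[0]=C('b')+0=8+0=8
L[1]='b': occ=1, LF[1]=C('b')+1=8+1=9
L[2]='b': occ=2, LF[2]=C('b')+2=8+2=10
L[3]='b': occ=3, LF[3]=C('b')+3=8+3=11
L[4]='a': occ=0, LF[4]=C('a')+0=1+0=1
L[5]='b': occ=4, LF[5]=C('b')+4=8+4=12
L[6]='b': occ=5, LF[6]=C('b')+5=8+5=13
L[7]='$': occ=0, LF[7]=C('$')+0=0+0=0
L[8]='a': occ=1, LF[8]=C('a')+1=1+1=2
L[9]='a': occ=2, LF[9]=C('a')+2=1+2=3
L[10]='a': occ=3, LF[10]=C('a')+3=1+3=4
L[11]='a': occ=4, LF[11]=C('a')+4=1+4=5
L[12]='a': occ=5, LF[12]=C('a')+5=1+5=6
L[13]='a': occ=6, LF[13]=C('a')+6=1+6=7

Answer: 8 9 10 11 1 12 13 0 2 3 4 5 6 7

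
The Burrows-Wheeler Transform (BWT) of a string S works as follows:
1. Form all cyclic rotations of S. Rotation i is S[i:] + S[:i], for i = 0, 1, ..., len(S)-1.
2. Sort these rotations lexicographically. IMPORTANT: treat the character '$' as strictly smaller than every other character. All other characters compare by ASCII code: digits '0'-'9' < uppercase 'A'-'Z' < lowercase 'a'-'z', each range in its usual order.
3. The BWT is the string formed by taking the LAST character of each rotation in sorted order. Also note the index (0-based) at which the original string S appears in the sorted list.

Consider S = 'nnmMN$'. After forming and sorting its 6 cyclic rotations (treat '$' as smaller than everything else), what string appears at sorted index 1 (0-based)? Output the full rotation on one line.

All 6 rotations (rotation i = S[i:]+S[:i]):
  rot[0] = nnmMN$
  rot[1] = nmMN$n
  rot[2] = mMN$nn
  rot[3] = MN$nnm
  rot[4] = N$nnmM
  rot[5] = $nnmMN
Sorted (with $ < everything):
  sorted[0] = $nnmMN
  sorted[1] = MN$nnm
  sorted[2] = N$nnmM
  sorted[3] = mMN$nn
  sorted[4] = nmMN$n
  sorted[5] = nnmMN$
sorted[1] = MN$nnm

Answer: MN$nnm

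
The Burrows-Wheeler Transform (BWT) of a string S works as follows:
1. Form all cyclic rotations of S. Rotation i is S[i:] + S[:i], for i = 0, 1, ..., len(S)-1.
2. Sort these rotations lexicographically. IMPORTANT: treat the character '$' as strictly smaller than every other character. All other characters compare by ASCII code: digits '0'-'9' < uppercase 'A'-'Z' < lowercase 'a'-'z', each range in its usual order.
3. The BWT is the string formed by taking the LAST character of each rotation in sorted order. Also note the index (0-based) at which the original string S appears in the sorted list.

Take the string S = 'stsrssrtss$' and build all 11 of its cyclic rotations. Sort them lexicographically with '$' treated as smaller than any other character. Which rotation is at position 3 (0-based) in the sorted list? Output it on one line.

Answer: s$stsrssrts

Derivation:
All 11 rotations (rotation i = S[i:]+S[:i]):
  rot[0] = stsrssrtss$
  rot[1] = tsrssrtss$s
  rot[2] = srssrtss$st
  rot[3] = rssrtss$sts
  rot[4] = ssrtss$stsr
  rot[5] = srtss$stsrs
  rot[6] = rtss$stsrss
  rot[7] = tss$stsrssr
  rot[8] = ss$stsrssrt
  rot[9] = s$stsrssrts
  rot[10] = $stsrssrtss
Sorted (with $ < everything):
  sorted[0] = $stsrssrtss
  sorted[1] = rssrtss$sts
  sorted[2] = rtss$stsrss
  sorted[3] = s$stsrssrts
  sorted[4] = srssrtss$st
  sorted[5] = srtss$stsrs
  sorted[6] = ss$stsrssrt
  sorted[7] = ssrtss$stsr
  sorted[8] = stsrssrtss$
  sorted[9] = tsrssrtss$s
  sorted[10] = tss$stsrssr
sorted[3] = s$stsrssrts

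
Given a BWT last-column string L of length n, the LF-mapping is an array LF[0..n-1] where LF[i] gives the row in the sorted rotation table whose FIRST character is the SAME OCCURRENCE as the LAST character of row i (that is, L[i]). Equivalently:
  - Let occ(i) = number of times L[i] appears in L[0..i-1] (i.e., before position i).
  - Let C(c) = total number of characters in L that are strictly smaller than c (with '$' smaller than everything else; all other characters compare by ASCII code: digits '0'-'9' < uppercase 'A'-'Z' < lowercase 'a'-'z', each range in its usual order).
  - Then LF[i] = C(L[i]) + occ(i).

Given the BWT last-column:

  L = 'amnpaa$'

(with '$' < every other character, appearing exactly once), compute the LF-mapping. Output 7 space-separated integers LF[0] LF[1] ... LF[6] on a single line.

Char counts: '$':1, 'a':3, 'm':1, 'n':1, 'p':1
C (first-col start): C('$')=0, C('a')=1, C('m')=4, C('n')=5, C('p')=6
L[0]='a': occ=0, LF[0]=C('a')+0=1+0=1
L[1]='m': occ=0, LF[1]=C('m')+0=4+0=4
L[2]='n': occ=0, LF[2]=C('n')+0=5+0=5
L[3]='p': occ=0, LF[3]=C('p')+0=6+0=6
L[4]='a': occ=1, LF[4]=C('a')+1=1+1=2
L[5]='a': occ=2, LF[5]=C('a')+2=1+2=3
L[6]='$': occ=0, LF[6]=C('$')+0=0+0=0

Answer: 1 4 5 6 2 3 0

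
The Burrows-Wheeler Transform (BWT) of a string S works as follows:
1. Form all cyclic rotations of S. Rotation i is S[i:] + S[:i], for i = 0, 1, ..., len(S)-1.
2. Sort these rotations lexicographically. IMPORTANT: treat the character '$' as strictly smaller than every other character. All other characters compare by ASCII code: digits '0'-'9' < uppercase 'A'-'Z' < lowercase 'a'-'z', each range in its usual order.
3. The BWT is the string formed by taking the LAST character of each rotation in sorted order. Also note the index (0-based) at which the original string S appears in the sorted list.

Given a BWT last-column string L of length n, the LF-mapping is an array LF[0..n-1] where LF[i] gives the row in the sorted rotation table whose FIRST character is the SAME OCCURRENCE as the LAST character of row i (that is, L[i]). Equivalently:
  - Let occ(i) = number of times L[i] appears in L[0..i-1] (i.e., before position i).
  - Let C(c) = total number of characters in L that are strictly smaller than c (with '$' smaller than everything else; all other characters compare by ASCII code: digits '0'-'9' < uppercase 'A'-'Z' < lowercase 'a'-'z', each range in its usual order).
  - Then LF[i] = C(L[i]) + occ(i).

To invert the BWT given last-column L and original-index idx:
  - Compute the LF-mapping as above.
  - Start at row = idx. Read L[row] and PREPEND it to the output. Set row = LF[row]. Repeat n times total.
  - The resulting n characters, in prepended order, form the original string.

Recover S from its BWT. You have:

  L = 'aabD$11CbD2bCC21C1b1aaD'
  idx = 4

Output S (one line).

Answer: 1abC2DbabCa11b12CDCD1a$

Derivation:
LF mapping: 15 16 19 12 0 1 2 8 20 13 6 21 9 10 7 3 11 4 22 5 17 18 14
Walk LF starting at row 4, prepending L[row]:
  step 1: row=4, L[4]='$', prepend. Next row=LF[4]=0
  step 2: row=0, L[0]='a', prepend. Next row=LF[0]=15
  step 3: row=15, L[15]='1', prepend. Next row=LF[15]=3
  step 4: row=3, L[3]='D', prepend. Next row=LF[3]=12
  step 5: row=12, L[12]='C', prepend. Next row=LF[12]=9
  step 6: row=9, L[9]='D', prepend. Next row=LF[9]=13
  step 7: row=13, L[13]='C', prepend. Next row=LF[13]=10
  step 8: row=10, L[10]='2', prepend. Next row=LF[10]=6
  step 9: row=6, L[6]='1', prepend. Next row=LF[6]=2
  step 10: row=2, L[2]='b', prepend. Next row=LF[2]=19
  step 11: row=19, L[19]='1', prepend. Next row=LF[19]=5
  step 12: row=5, L[5]='1', prepend. Next row=LF[5]=1
  step 13: row=1, L[1]='a', prepend. Next row=LF[1]=16
  step 14: row=16, L[16]='C', prepend. Next row=LF[16]=11
  step 15: row=11, L[11]='b', prepend. Next row=LF[11]=21
  step 16: row=21, L[21]='a', prepend. Next row=LF[21]=18
  step 17: row=18, L[18]='b', prepend. Next row=LF[18]=22
  step 18: row=22, L[22]='D', prepend. Next row=LF[22]=14
  step 19: row=14, L[14]='2', prepend. Next row=LF[14]=7
  step 20: row=7, L[7]='C', prepend. Next row=LF[7]=8
  step 21: row=8, L[8]='b', prepend. Next row=LF[8]=20
  step 22: row=20, L[20]='a', prepend. Next row=LF[20]=17
  step 23: row=17, L[17]='1', prepend. Next row=LF[17]=4
Reversed output: 1abC2DbabCa11b12CDCD1a$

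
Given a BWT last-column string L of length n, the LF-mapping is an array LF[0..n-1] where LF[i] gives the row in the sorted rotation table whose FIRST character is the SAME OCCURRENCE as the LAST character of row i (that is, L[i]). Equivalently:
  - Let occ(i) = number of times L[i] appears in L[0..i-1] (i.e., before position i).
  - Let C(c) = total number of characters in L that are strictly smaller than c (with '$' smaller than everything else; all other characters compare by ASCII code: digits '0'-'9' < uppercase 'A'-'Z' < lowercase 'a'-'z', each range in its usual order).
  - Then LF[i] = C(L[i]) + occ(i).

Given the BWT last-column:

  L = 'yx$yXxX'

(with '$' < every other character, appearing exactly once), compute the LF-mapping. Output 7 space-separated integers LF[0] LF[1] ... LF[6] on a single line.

Char counts: '$':1, 'X':2, 'x':2, 'y':2
C (first-col start): C('$')=0, C('X')=1, C('x')=3, C('y')=5
L[0]='y': occ=0, LF[0]=C('y')+0=5+0=5
L[1]='x': occ=0, LF[1]=C('x')+0=3+0=3
L[2]='$': occ=0, LF[2]=C('$')+0=0+0=0
L[3]='y': occ=1, LF[3]=C('y')+1=5+1=6
L[4]='X': occ=0, LF[4]=C('X')+0=1+0=1
L[5]='x': occ=1, LF[5]=C('x')+1=3+1=4
L[6]='X': occ=1, LF[6]=C('X')+1=1+1=2

Answer: 5 3 0 6 1 4 2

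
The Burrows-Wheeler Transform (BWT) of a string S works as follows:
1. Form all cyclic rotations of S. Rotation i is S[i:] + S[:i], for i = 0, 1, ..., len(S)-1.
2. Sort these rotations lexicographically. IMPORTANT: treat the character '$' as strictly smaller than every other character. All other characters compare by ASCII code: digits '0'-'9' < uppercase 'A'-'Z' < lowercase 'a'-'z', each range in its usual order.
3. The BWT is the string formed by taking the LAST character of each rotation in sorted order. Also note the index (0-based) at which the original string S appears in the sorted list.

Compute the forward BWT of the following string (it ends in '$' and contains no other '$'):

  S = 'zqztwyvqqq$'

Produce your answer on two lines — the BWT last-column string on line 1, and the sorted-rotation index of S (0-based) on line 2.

Answer: qqqvzzytw$q
9

Derivation:
All 11 rotations (rotation i = S[i:]+S[:i]):
  rot[0] = zqztwyvqqq$
  rot[1] = qztwyvqqq$z
  rot[2] = ztwyvqqq$zq
  rot[3] = twyvqqq$zqz
  rot[4] = wyvqqq$zqzt
  rot[5] = yvqqq$zqztw
  rot[6] = vqqq$zqztwy
  rot[7] = qqq$zqztwyv
  rot[8] = qq$zqztwyvq
  rot[9] = q$zqztwyvqq
  rot[10] = $zqztwyvqqq
Sorted (with $ < everything):
  sorted[0] = $zqztwyvqqq  (last char: 'q')
  sorted[1] = q$zqztwyvqq  (last char: 'q')
  sorted[2] = qq$zqztwyvq  (last char: 'q')
  sorted[3] = qqq$zqztwyv  (last char: 'v')
  sorted[4] = qztwyvqqq$z  (last char: 'z')
  sorted[5] = twyvqqq$zqz  (last char: 'z')
  sorted[6] = vqqq$zqztwy  (last char: 'y')
  sorted[7] = wyvqqq$zqzt  (last char: 't')
  sorted[8] = yvqqq$zqztw  (last char: 'w')
  sorted[9] = zqztwyvqqq$  (last char: '$')
  sorted[10] = ztwyvqqq$zq  (last char: 'q')
Last column: qqqvzzytw$q
Original string S is at sorted index 9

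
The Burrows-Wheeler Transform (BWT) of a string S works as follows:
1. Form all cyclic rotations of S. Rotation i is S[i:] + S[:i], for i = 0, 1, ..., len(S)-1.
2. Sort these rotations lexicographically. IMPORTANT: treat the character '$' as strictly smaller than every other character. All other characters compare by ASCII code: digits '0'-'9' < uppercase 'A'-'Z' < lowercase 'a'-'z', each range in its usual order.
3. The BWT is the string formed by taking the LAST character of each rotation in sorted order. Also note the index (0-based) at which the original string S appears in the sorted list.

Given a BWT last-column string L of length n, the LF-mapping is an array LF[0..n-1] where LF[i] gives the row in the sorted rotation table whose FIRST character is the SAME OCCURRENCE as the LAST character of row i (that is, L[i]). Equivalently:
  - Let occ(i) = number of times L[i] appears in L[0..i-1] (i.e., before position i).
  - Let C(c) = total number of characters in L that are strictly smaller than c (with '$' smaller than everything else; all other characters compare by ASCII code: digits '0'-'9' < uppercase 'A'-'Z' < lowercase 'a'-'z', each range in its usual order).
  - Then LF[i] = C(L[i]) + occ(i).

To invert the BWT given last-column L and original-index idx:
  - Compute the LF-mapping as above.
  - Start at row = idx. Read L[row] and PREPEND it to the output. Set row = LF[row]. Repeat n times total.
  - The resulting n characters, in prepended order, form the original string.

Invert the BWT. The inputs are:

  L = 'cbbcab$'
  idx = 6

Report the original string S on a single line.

LF mapping: 5 2 3 6 1 4 0
Walk LF starting at row 6, prepending L[row]:
  step 1: row=6, L[6]='$', prepend. Next row=LF[6]=0
  step 2: row=0, L[0]='c', prepend. Next row=LF[0]=5
  step 3: row=5, L[5]='b', prepend. Next row=LF[5]=4
  step 4: row=4, L[4]='a', prepend. Next row=LF[4]=1
  step 5: row=1, L[1]='b', prepend. Next row=LF[1]=2
  step 6: row=2, L[2]='b', prepend. Next row=LF[2]=3
  step 7: row=3, L[3]='c', prepend. Next row=LF[3]=6
Reversed output: cbbabc$

Answer: cbbabc$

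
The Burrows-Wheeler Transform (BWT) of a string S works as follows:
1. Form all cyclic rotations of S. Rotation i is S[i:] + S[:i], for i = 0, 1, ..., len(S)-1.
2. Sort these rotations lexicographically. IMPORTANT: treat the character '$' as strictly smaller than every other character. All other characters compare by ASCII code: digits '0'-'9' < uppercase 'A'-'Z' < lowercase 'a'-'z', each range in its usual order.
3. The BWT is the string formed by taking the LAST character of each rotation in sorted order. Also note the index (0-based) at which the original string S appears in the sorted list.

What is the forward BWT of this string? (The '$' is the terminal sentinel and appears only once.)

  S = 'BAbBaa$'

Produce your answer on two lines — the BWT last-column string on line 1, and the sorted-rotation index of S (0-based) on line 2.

All 7 rotations (rotation i = S[i:]+S[:i]):
  rot[0] = BAbBaa$
  rot[1] = AbBaa$B
  rot[2] = bBaa$BA
  rot[3] = Baa$BAb
  rot[4] = aa$BAbB
  rot[5] = a$BAbBa
  rot[6] = $BAbBaa
Sorted (with $ < everything):
  sorted[0] = $BAbBaa  (last char: 'a')
  sorted[1] = AbBaa$B  (last char: 'B')
  sorted[2] = BAbBaa$  (last char: '$')
  sorted[3] = Baa$BAb  (last char: 'b')
  sorted[4] = a$BAbBa  (last char: 'a')
  sorted[5] = aa$BAbB  (last char: 'B')
  sorted[6] = bBaa$BA  (last char: 'A')
Last column: aB$baBA
Original string S is at sorted index 2

Answer: aB$baBA
2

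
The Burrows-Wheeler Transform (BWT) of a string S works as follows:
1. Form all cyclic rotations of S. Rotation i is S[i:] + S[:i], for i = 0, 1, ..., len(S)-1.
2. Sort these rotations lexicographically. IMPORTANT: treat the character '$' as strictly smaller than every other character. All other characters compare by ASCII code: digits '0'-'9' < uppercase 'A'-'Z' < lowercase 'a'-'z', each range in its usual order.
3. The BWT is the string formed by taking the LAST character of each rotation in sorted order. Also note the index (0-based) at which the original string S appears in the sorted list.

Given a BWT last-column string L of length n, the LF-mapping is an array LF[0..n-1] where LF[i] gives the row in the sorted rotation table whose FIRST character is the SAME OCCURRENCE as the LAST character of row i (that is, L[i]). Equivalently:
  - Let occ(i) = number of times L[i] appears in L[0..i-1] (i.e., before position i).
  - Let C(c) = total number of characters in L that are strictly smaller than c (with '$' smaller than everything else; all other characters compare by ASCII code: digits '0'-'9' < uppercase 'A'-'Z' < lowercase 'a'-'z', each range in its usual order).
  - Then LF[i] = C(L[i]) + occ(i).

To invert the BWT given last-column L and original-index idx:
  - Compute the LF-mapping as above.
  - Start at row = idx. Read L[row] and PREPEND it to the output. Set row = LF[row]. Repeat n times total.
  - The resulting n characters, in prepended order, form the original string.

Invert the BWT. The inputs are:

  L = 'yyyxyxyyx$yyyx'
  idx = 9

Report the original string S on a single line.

LF mapping: 5 6 7 1 8 2 9 10 3 0 11 12 13 4
Walk LF starting at row 9, prepending L[row]:
  step 1: row=9, L[9]='$', prepend. Next row=LF[9]=0
  step 2: row=0, L[0]='y', prepend. Next row=LF[0]=5
  step 3: row=5, L[5]='x', prepend. Next row=LF[5]=2
  step 4: row=2, L[2]='y', prepend. Next row=LF[2]=7
  step 5: row=7, L[7]='y', prepend. Next row=LF[7]=10
  step 6: row=10, L[10]='y', prepend. Next row=LF[10]=11
  step 7: row=11, L[11]='y', prepend. Next row=LF[11]=12
  step 8: row=12, L[12]='y', prepend. Next row=LF[12]=13
  step 9: row=13, L[13]='x', prepend. Next row=LF[13]=4
  step 10: row=4, L[4]='y', prepend. Next row=LF[4]=8
  step 11: row=8, L[8]='x', prepend. Next row=LF[8]=3
  step 12: row=3, L[3]='x', prepend. Next row=LF[3]=1
  step 13: row=1, L[1]='y', prepend. Next row=LF[1]=6
  step 14: row=6, L[6]='y', prepend. Next row=LF[6]=9
Reversed output: yyxxyxyyyyyxy$

Answer: yyxxyxyyyyyxy$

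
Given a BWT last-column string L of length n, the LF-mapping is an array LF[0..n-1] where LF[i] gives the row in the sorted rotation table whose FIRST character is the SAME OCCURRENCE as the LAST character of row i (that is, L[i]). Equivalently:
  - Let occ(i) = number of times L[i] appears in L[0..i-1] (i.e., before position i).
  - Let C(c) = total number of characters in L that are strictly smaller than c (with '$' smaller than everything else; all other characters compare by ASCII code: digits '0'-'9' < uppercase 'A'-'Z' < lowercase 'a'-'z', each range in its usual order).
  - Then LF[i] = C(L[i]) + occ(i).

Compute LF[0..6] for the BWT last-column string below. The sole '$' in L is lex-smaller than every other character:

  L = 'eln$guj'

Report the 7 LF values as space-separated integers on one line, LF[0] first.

Char counts: '$':1, 'e':1, 'g':1, 'j':1, 'l':1, 'n':1, 'u':1
C (first-col start): C('$')=0, C('e')=1, C('g')=2, C('j')=3, C('l')=4, C('n')=5, C('u')=6
L[0]='e': occ=0, LF[0]=C('e')+0=1+0=1
L[1]='l': occ=0, LF[1]=C('l')+0=4+0=4
L[2]='n': occ=0, LF[2]=C('n')+0=5+0=5
L[3]='$': occ=0, LF[3]=C('$')+0=0+0=0
L[4]='g': occ=0, LF[4]=C('g')+0=2+0=2
L[5]='u': occ=0, LF[5]=C('u')+0=6+0=6
L[6]='j': occ=0, LF[6]=C('j')+0=3+0=3

Answer: 1 4 5 0 2 6 3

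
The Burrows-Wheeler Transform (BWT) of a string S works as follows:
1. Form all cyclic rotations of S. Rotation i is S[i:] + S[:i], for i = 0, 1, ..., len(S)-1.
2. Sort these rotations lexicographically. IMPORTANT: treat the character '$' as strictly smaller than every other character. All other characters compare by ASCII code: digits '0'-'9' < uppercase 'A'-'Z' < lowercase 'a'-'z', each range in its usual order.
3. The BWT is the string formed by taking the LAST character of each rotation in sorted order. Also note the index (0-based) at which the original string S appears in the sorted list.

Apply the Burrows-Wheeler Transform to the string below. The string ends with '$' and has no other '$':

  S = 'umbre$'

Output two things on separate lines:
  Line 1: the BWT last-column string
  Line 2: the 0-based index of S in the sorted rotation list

Answer: emrub$
5

Derivation:
All 6 rotations (rotation i = S[i:]+S[:i]):
  rot[0] = umbre$
  rot[1] = mbre$u
  rot[2] = bre$um
  rot[3] = re$umb
  rot[4] = e$umbr
  rot[5] = $umbre
Sorted (with $ < everything):
  sorted[0] = $umbre  (last char: 'e')
  sorted[1] = bre$um  (last char: 'm')
  sorted[2] = e$umbr  (last char: 'r')
  sorted[3] = mbre$u  (last char: 'u')
  sorted[4] = re$umb  (last char: 'b')
  sorted[5] = umbre$  (last char: '$')
Last column: emrub$
Original string S is at sorted index 5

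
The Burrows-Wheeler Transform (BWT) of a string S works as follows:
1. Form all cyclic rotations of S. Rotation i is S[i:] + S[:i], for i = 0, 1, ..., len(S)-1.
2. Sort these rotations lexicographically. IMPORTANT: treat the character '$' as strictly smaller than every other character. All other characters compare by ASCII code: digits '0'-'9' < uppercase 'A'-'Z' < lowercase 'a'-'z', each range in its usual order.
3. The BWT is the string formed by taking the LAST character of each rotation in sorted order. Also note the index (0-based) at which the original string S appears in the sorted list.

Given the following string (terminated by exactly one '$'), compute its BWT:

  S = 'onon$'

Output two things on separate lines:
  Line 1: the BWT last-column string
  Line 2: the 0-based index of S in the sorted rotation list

All 5 rotations (rotation i = S[i:]+S[:i]):
  rot[0] = onon$
  rot[1] = non$o
  rot[2] = on$on
  rot[3] = n$ono
  rot[4] = $onon
Sorted (with $ < everything):
  sorted[0] = $onon  (last char: 'n')
  sorted[1] = n$ono  (last char: 'o')
  sorted[2] = non$o  (last char: 'o')
  sorted[3] = on$on  (last char: 'n')
  sorted[4] = onon$  (last char: '$')
Last column: noon$
Original string S is at sorted index 4

Answer: noon$
4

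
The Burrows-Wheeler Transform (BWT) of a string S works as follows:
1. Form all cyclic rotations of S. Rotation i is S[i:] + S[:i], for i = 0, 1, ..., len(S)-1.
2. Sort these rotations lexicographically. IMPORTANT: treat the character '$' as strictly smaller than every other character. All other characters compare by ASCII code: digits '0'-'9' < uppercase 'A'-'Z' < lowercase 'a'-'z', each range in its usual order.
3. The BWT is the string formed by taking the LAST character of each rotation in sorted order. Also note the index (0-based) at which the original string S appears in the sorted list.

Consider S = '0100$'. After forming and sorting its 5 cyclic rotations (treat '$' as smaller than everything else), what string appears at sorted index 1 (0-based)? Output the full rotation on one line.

Answer: 0$010

Derivation:
All 5 rotations (rotation i = S[i:]+S[:i]):
  rot[0] = 0100$
  rot[1] = 100$0
  rot[2] = 00$01
  rot[3] = 0$010
  rot[4] = $0100
Sorted (with $ < everything):
  sorted[0] = $0100
  sorted[1] = 0$010
  sorted[2] = 00$01
  sorted[3] = 0100$
  sorted[4] = 100$0
sorted[1] = 0$010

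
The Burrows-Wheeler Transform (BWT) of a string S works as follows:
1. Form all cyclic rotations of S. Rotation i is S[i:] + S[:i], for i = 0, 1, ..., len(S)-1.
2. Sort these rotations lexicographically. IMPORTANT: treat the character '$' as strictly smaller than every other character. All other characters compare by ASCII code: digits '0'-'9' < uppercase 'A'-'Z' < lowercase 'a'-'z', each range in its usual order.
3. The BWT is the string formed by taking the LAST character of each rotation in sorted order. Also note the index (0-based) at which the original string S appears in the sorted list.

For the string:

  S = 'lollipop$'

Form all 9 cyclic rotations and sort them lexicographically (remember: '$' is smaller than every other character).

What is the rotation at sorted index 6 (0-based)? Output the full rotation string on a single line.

All 9 rotations (rotation i = S[i:]+S[:i]):
  rot[0] = lollipop$
  rot[1] = ollipop$l
  rot[2] = llipop$lo
  rot[3] = lipop$lol
  rot[4] = ipop$loll
  rot[5] = pop$lolli
  rot[6] = op$lollip
  rot[7] = p$lollipo
  rot[8] = $lollipop
Sorted (with $ < everything):
  sorted[0] = $lollipop
  sorted[1] = ipop$loll
  sorted[2] = lipop$lol
  sorted[3] = llipop$lo
  sorted[4] = lollipop$
  sorted[5] = ollipop$l
  sorted[6] = op$lollip
  sorted[7] = p$lollipo
  sorted[8] = pop$lolli
sorted[6] = op$lollip

Answer: op$lollip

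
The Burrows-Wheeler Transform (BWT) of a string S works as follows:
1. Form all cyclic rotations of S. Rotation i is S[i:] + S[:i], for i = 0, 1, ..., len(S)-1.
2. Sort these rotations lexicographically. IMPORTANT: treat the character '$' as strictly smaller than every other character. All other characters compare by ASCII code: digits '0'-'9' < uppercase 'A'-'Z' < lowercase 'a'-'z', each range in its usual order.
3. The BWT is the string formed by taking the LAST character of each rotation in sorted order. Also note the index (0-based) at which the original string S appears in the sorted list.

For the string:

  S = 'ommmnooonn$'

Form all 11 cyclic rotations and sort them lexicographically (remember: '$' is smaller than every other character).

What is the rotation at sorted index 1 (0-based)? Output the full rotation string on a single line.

Answer: mmmnooonn$o

Derivation:
All 11 rotations (rotation i = S[i:]+S[:i]):
  rot[0] = ommmnooonn$
  rot[1] = mmmnooonn$o
  rot[2] = mmnooonn$om
  rot[3] = mnooonn$omm
  rot[4] = nooonn$ommm
  rot[5] = ooonn$ommmn
  rot[6] = oonn$ommmno
  rot[7] = onn$ommmnoo
  rot[8] = nn$ommmnooo
  rot[9] = n$ommmnooon
  rot[10] = $ommmnooonn
Sorted (with $ < everything):
  sorted[0] = $ommmnooonn
  sorted[1] = mmmnooonn$o
  sorted[2] = mmnooonn$om
  sorted[3] = mnooonn$omm
  sorted[4] = n$ommmnooon
  sorted[5] = nn$ommmnooo
  sorted[6] = nooonn$ommm
  sorted[7] = ommmnooonn$
  sorted[8] = onn$ommmnoo
  sorted[9] = oonn$ommmno
  sorted[10] = ooonn$ommmn
sorted[1] = mmmnooonn$o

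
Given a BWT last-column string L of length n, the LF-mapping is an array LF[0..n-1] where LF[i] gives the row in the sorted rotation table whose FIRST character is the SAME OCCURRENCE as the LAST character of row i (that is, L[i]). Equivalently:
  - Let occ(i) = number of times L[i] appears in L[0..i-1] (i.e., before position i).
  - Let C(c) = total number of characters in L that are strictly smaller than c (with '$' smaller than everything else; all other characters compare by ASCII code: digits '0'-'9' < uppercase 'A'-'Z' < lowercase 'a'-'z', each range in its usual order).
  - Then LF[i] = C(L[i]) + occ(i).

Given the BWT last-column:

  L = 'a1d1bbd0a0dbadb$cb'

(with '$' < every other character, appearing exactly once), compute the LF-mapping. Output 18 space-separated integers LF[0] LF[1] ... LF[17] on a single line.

Char counts: '$':1, '0':2, '1':2, 'a':3, 'b':5, 'c':1, 'd':4
C (first-col start): C('$')=0, C('0')=1, C('1')=3, C('a')=5, C('b')=8, C('c')=13, C('d')=14
L[0]='a': occ=0, LF[0]=C('a')+0=5+0=5
L[1]='1': occ=0, LF[1]=C('1')+0=3+0=3
L[2]='d': occ=0, LF[2]=C('d')+0=14+0=14
L[3]='1': occ=1, LF[3]=C('1')+1=3+1=4
L[4]='b': occ=0, LF[4]=C('b')+0=8+0=8
L[5]='b': occ=1, LF[5]=C('b')+1=8+1=9
L[6]='d': occ=1, LF[6]=C('d')+1=14+1=15
L[7]='0': occ=0, LF[7]=C('0')+0=1+0=1
L[8]='a': occ=1, LF[8]=C('a')+1=5+1=6
L[9]='0': occ=1, LF[9]=C('0')+1=1+1=2
L[10]='d': occ=2, LF[10]=C('d')+2=14+2=16
L[11]='b': occ=2, LF[11]=C('b')+2=8+2=10
L[12]='a': occ=2, LF[12]=C('a')+2=5+2=7
L[13]='d': occ=3, LF[13]=C('d')+3=14+3=17
L[14]='b': occ=3, LF[14]=C('b')+3=8+3=11
L[15]='$': occ=0, LF[15]=C('$')+0=0+0=0
L[16]='c': occ=0, LF[16]=C('c')+0=13+0=13
L[17]='b': occ=4, LF[17]=C('b')+4=8+4=12

Answer: 5 3 14 4 8 9 15 1 6 2 16 10 7 17 11 0 13 12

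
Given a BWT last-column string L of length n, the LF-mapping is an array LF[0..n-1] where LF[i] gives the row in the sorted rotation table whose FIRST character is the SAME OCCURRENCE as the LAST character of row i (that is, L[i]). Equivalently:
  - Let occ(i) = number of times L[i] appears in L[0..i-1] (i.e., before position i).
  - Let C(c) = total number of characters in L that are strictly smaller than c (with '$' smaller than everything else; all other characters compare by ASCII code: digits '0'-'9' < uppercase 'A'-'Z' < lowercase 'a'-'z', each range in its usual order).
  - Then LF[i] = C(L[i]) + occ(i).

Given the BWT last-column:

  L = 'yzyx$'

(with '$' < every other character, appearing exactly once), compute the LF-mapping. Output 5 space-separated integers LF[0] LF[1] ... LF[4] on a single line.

Char counts: '$':1, 'x':1, 'y':2, 'z':1
C (first-col start): C('$')=0, C('x')=1, C('y')=2, C('z')=4
L[0]='y': occ=0, LF[0]=C('y')+0=2+0=2
L[1]='z': occ=0, LF[1]=C('z')+0=4+0=4
L[2]='y': occ=1, LF[2]=C('y')+1=2+1=3
L[3]='x': occ=0, LF[3]=C('x')+0=1+0=1
L[4]='$': occ=0, LF[4]=C('$')+0=0+0=0

Answer: 2 4 3 1 0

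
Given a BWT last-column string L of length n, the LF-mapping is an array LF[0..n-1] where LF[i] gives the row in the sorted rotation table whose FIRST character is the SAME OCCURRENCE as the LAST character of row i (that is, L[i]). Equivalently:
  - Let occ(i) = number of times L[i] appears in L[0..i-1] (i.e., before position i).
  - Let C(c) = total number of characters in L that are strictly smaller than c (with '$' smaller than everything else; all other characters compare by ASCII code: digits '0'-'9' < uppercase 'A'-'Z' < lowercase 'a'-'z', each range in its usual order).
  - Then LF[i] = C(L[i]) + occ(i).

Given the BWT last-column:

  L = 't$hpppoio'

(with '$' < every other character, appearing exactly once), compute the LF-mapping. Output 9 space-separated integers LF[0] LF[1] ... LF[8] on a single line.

Char counts: '$':1, 'h':1, 'i':1, 'o':2, 'p':3, 't':1
C (first-col start): C('$')=0, C('h')=1, C('i')=2, C('o')=3, C('p')=5, C('t')=8
L[0]='t': occ=0, LF[0]=C('t')+0=8+0=8
L[1]='$': occ=0, LF[1]=C('$')+0=0+0=0
L[2]='h': occ=0, LF[2]=C('h')+0=1+0=1
L[3]='p': occ=0, LF[3]=C('p')+0=5+0=5
L[4]='p': occ=1, LF[4]=C('p')+1=5+1=6
L[5]='p': occ=2, LF[5]=C('p')+2=5+2=7
L[6]='o': occ=0, LF[6]=C('o')+0=3+0=3
L[7]='i': occ=0, LF[7]=C('i')+0=2+0=2
L[8]='o': occ=1, LF[8]=C('o')+1=3+1=4

Answer: 8 0 1 5 6 7 3 2 4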